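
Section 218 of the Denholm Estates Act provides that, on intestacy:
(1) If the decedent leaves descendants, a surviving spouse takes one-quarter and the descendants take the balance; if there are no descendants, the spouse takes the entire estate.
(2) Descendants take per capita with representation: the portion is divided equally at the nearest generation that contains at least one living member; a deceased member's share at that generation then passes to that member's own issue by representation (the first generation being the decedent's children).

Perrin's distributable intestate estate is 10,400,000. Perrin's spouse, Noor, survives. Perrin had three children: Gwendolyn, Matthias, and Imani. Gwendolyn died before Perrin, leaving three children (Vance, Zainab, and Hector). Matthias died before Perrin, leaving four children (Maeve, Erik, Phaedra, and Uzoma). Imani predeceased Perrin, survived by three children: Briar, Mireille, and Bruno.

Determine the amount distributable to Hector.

Hector receives 780,000.

Noor takes one-quarter of 10,400,000 = 2,600,000. The remaining 7,800,000 passes to the descendants.
No child survives, so the initial division is made at the grandchildren's generation.
The descendants' portion (7,800,000) is divided into 10 shares of 780,000: Vance, Zainab, Hector, Maeve, Erik, Phaedra, Uzoma, Briar, Mireille, and Bruno each take 780,000.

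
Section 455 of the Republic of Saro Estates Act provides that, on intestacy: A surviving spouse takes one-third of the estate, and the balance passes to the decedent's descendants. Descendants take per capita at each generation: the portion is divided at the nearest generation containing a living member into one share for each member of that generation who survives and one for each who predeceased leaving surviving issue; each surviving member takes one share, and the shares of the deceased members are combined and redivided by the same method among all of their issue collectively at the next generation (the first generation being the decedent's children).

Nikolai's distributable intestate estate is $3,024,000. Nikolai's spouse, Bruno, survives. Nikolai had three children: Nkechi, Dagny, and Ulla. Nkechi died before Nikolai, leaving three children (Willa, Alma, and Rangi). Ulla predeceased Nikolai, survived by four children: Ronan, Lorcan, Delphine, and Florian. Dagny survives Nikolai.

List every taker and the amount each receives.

Bruno takes one-third of $3,024,000 = $1,008,000. The remaining $2,016,000 passes to the descendants.
The descendants' portion ($2,016,000) is divided at the children's generation into 3 shares of $672,000. Dagny takes $672,000. The 2 shares of the deceased (Nkechi and Ulla) are combined into a pool of $1,344,000.
That pool ($1,344,000) is divided at the grandchildren's generation equally among Willa, Alma, Rangi, Ronan, Lorcan, Delphine, and Florian: $192,000 each.

Bruno: $1,008,000; Willa: $192,000; Alma: $192,000; Rangi: $192,000; Dagny: $672,000; Ronan: $192,000; Lorcan: $192,000; Delphine: $192,000; Florian: $192,000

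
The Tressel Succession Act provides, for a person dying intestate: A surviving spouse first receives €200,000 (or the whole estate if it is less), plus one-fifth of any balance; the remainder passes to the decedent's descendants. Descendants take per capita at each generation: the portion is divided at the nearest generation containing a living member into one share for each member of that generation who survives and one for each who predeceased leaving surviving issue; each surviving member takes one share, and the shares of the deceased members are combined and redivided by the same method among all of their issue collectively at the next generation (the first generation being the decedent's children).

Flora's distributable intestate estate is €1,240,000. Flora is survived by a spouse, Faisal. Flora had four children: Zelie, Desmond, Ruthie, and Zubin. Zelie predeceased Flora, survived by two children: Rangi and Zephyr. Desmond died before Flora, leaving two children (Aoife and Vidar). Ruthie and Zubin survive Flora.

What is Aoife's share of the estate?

Aoife receives €104,000.

Faisal first takes €200,000, leaving a balance of €1,040,000. Faisal then takes one-fifth of the balance (€208,000), for a total of €408,000. The remaining €832,000 passes to the descendants.
The descendants' portion (€832,000) is divided at the children's generation into 4 shares of €208,000. Ruthie and Zubin each take €208,000. The 2 shares of the deceased (Zelie and Desmond) are combined into a pool of €416,000.
That pool (€416,000) is divided at the grandchildren's generation equally among Rangi, Zephyr, Aoife, and Vidar: €104,000 each.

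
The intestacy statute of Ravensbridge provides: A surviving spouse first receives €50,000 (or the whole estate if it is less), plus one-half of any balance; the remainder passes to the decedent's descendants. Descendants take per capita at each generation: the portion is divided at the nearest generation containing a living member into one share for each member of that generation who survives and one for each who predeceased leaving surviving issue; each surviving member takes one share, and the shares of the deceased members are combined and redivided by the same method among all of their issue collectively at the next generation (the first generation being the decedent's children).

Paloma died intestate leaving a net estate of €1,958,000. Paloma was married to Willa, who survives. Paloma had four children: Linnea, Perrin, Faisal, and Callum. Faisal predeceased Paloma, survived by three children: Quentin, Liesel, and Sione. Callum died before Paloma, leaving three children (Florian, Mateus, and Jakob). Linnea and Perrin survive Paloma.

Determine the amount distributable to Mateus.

Mateus receives €79,500.

Willa first takes €50,000, leaving a balance of €1,908,000. Willa then takes one-half of the balance (€954,000), for a total of €1,004,000. The remaining €954,000 passes to the descendants.
The descendants' portion (€954,000) is divided at the children's generation into 4 shares of €238,500. Linnea and Perrin each take €238,500. The 2 shares of the deceased (Faisal and Callum) are combined into a pool of €477,000.
That pool (€477,000) is divided at the grandchildren's generation equally among Quentin, Liesel, Sione, Florian, Mateus, and Jakob: €79,500 each.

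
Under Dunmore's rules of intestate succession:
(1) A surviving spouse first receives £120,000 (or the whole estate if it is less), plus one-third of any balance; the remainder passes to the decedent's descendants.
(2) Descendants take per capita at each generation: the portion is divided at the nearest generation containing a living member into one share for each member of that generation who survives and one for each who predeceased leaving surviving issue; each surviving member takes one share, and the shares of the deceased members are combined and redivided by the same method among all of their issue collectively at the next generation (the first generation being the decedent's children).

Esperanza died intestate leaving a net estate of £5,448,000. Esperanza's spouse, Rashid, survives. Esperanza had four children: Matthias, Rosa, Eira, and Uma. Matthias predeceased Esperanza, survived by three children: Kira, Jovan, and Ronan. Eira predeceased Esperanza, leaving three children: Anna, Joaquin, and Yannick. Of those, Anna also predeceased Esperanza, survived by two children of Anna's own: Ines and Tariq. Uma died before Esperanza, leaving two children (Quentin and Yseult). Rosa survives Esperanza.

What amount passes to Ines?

Rashid first takes £120,000, leaving a balance of £5,328,000. Rashid then takes one-third of the balance (£1,776,000), for a total of £1,896,000. The remaining £3,552,000 passes to the descendants.
The descendants' portion (£3,552,000) is divided at the children's generation into 4 shares of £888,000. Rosa takes £888,000. The 3 shares of the deceased (Matthias, Eira, and Uma) are combined into a pool of £2,664,000.
That pool (£2,664,000) is divided at the grandchildren's generation into 8 shares of £333,000. Kira, Jovan, Ronan, Joaquin, Yannick, Quentin, and Yseult each take £333,000. The remaining share for the deceased Anna (£333,000) is carried to the next generation.
That pool (£333,000) is divided at the great-grandchildren's generation equally among Ines and Tariq: £166,500 each.

Ines receives £166,500.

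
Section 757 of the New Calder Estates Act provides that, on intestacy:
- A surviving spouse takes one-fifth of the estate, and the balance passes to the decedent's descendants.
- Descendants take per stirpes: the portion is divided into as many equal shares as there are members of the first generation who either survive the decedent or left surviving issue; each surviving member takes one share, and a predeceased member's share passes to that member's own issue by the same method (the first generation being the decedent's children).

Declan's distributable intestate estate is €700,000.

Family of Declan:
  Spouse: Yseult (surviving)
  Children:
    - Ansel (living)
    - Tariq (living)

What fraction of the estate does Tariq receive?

Yseult takes one-fifth of €700,000 = €140,000. The remaining €560,000 passes to the descendants.
The descendants' portion (€560,000) is divided into 2 shares of €280,000: Ansel and Tariq each take €280,000.

Tariq receives 2/5 of the estate.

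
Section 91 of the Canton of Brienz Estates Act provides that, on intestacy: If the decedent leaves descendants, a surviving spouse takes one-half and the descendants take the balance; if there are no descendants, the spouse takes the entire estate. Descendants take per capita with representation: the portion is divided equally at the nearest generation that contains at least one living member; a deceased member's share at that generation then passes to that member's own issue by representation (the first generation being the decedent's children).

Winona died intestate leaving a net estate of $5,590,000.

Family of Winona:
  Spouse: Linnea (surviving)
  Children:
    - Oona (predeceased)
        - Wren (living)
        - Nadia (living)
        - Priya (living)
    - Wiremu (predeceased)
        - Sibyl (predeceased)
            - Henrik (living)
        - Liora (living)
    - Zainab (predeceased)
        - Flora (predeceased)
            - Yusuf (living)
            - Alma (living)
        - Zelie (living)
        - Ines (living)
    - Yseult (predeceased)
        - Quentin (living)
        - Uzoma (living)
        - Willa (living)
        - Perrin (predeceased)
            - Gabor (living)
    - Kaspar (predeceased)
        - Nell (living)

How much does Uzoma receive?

Linnea takes one-half of $5,590,000 = $2,795,000. The remaining $2,795,000 passes to the descendants.
No child survives, so the initial division is made at the grandchildren's generation.
The descendants' portion ($2,795,000) is divided into 13 shares of $215,000: Wren, Nadia, Priya, Liora, Zelie, Ines, Quentin, Uzoma, Willa, and Nell each take $215,000; Sibyl's $215,000 share passes to Sibyl's issue; Flora's $215,000 share passes to Flora's issue; Perrin's $215,000 share passes to Perrin's issue.
Sibyl's share ($215,000) passes entirely to Henrik.
Flora's share ($215,000) is divided into 2 shares of $107,500: Yusuf and Alma each take $107,500.
Perrin's share ($215,000) passes entirely to Gabor.

Uzoma receives $215,000.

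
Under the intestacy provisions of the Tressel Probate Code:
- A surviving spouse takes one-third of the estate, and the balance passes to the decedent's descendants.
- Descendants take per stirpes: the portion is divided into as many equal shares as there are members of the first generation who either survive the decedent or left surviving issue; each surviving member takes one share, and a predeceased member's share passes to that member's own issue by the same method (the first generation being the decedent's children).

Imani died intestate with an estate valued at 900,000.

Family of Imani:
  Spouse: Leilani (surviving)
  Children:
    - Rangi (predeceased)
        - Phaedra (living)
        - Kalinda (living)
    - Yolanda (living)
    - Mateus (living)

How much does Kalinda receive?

Leilani takes one-third of 900,000 = 300,000. The remaining 600,000 passes to the descendants.
The descendants' portion (600,000) is divided into 3 shares of 200,000: Yolanda and Mateus each take 200,000; Rangi's 200,000 share passes to Rangi's issue.
Rangi's share (200,000) is divided into 2 shares of 100,000: Phaedra and Kalinda each take 100,000.

Kalinda receives 100,000.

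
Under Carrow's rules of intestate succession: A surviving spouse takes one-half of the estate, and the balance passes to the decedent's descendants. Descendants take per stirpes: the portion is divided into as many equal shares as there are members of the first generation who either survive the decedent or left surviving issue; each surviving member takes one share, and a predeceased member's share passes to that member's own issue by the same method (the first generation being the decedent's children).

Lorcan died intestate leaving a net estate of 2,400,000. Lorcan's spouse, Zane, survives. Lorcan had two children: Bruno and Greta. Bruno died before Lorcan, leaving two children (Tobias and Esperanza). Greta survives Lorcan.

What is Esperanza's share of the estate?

Esperanza receives 300,000.

Zane takes one-half of 2,400,000 = 1,200,000. The remaining 1,200,000 passes to the descendants.
The descendants' portion (1,200,000) is divided into 2 shares of 600,000: Greta takes 600,000; Bruno's 600,000 share passes to Bruno's issue.
Bruno's share (600,000) is divided into 2 shares of 300,000: Tobias and Esperanza each take 300,000.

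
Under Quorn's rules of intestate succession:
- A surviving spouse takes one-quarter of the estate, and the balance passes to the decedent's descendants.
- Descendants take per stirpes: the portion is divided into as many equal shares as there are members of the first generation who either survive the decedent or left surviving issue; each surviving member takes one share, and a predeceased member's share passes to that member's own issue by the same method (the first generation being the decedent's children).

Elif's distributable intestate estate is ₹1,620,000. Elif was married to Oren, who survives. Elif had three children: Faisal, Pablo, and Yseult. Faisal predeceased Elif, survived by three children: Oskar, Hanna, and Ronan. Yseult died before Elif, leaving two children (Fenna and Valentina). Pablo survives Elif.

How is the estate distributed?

Oren: ₹405,000; Oskar: ₹135,000; Hanna: ₹135,000; Ronan: ₹135,000; Pablo: ₹405,000; Fenna: ₹202,500; Valentina: ₹202,500

Oren takes one-quarter of ₹1,620,000 = ₹405,000. The remaining ₹1,215,000 passes to the descendants.
The descendants' portion (₹1,215,000) is divided into 3 shares of ₹405,000: Pablo takes ₹405,000; Faisal's ₹405,000 share passes to Faisal's issue; Yseult's ₹405,000 share passes to Yseult's issue.
Faisal's share (₹405,000) is divided into 3 shares of ₹135,000: Oskar, Hanna, and Ronan each take ₹135,000.
Yseult's share (₹405,000) is divided into 2 shares of ₹202,500: Fenna and Valentina each take ₹202,500.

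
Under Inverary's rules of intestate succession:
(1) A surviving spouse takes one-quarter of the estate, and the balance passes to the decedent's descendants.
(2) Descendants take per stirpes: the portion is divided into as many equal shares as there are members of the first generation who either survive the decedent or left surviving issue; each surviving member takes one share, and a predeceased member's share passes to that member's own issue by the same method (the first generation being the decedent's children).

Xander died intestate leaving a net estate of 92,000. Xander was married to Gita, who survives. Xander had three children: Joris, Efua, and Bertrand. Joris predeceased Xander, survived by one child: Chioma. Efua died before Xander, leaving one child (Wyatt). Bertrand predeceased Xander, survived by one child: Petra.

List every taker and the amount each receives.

Gita takes one-quarter of 92,000 = 23,000. The remaining 69,000 passes to the descendants.
The descendants' portion (69,000) is divided into 3 shares of 23,000: Joris's 23,000 share passes to Joris's issue; Efua's 23,000 share passes to Efua's issue; Bertrand's 23,000 share passes to Bertrand's issue.
Joris's share (23,000) passes entirely to Chioma.
Efua's share (23,000) passes entirely to Wyatt.
Bertrand's share (23,000) passes entirely to Petra.

Gita: 23,000; Chioma: 23,000; Wyatt: 23,000; Petra: 23,000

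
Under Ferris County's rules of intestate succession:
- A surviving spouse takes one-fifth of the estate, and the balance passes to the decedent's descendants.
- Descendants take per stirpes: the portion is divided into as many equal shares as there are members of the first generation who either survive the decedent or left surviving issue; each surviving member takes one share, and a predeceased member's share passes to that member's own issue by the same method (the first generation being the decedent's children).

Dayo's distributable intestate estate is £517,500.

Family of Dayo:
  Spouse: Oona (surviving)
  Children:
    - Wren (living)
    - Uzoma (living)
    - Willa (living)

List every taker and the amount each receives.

Oona takes one-fifth of £517,500 = £103,500. The remaining £414,000 passes to the descendants.
The descendants' portion (£414,000) is divided into 3 shares of £138,000: Wren, Uzoma, and Willa each take £138,000.

Oona: £103,500; Wren: £138,000; Uzoma: £138,000; Willa: £138,000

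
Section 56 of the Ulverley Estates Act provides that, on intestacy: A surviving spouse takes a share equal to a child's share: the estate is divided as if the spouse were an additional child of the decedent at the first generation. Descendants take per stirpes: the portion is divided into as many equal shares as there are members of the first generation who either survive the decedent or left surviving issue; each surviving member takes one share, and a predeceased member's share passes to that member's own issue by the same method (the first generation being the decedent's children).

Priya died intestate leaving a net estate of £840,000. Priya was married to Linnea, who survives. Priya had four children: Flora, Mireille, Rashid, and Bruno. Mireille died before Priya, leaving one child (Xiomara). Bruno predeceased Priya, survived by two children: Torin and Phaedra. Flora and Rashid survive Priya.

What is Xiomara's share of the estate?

Xiomara receives £168,000.

The spouse counts as an additional share at the children's level, so there are 5 primary shares of £168,000. Linnea takes one such share (£168,000).
The children's combined portion (£672,000) is divided into 4 shares of £168,000: Flora and Rashid each take £168,000; Mireille's £168,000 share passes to Mireille's issue; Bruno's £168,000 share passes to Bruno's issue.
Mireille's share (£168,000) passes entirely to Xiomara.
Bruno's share (£168,000) is divided into 2 shares of £84,000: Torin and Phaedra each take £84,000.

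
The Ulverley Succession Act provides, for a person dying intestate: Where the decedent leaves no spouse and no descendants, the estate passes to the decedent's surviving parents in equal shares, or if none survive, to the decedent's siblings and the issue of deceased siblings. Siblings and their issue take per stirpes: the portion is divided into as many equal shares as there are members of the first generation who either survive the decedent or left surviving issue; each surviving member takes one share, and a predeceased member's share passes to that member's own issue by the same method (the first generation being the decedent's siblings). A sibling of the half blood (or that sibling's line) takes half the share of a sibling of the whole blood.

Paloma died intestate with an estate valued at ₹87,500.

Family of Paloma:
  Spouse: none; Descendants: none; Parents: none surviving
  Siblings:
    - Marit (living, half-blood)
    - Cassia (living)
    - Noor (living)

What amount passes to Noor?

The entire ₹87,500 passes to the siblings and their issue.
Counting each half-blood sibling's line as half a unit, there are 5/2 units in ₹87,500, so one unit is ₹35,000. Whole-blood lines (Cassia and Noor) take ₹35,000 each; half-blood lines (Marit) take ₹17,500 each.

Noor receives ₹35,000.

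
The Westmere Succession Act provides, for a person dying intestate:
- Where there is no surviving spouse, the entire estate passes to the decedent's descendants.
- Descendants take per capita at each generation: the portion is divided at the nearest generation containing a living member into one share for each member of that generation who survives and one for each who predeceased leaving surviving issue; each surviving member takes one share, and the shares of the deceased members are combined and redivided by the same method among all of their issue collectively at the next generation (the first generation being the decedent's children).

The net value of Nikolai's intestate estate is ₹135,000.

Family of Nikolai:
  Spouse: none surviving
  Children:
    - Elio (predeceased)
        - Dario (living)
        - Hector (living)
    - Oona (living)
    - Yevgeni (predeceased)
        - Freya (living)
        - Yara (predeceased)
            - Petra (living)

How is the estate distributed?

The entire ₹135,000 passes to the descendants.
That amount (₹135,000) is divided at the children's generation into 3 shares of ₹45,000. Oona takes ₹45,000. The 2 shares of the deceased (Elio and Yevgeni) are combined into a pool of ₹90,000.
That pool (₹90,000) is divided at the grandchildren's generation into 4 shares of ₹22,500. Dario, Hector, and Freya each take ₹22,500. The remaining share for the deceased Yara (₹22,500) is carried to the next generation.
That pool (₹22,500) passes entirely to Petra, the sole taker at the great-grandchildren's generation.

Dario: ₹22,500; Hector: ₹22,500; Oona: ₹45,000; Freya: ₹22,500; Petra: ₹22,500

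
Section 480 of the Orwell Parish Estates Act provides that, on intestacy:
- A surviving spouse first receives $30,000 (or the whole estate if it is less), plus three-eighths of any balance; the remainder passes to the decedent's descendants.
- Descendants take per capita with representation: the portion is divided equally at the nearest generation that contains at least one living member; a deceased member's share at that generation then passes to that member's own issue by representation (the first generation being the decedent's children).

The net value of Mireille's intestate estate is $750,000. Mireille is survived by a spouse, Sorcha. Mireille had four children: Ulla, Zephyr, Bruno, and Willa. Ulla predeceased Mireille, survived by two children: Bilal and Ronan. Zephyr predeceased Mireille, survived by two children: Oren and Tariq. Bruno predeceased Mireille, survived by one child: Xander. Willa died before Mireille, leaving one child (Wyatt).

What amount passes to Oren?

Sorcha first takes $30,000, leaving a balance of $720,000. Sorcha then takes three-eighths of the balance ($270,000), for a total of $300,000. The remaining $450,000 passes to the descendants.
No child survives, so the initial division is made at the grandchildren's generation.
The descendants' portion ($450,000) is divided into 6 shares of $75,000: Bilal, Ronan, Oren, Tariq, Xander, and Wyatt each take $75,000.

Oren receives $75,000.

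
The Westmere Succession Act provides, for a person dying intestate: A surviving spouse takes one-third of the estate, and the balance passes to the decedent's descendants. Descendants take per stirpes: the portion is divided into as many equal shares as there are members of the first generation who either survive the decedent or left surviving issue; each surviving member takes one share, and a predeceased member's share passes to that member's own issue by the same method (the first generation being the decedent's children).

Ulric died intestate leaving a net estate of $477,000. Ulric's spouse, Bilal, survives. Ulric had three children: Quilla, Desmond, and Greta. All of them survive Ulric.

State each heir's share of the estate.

Bilal: $159,000; Quilla: $106,000; Desmond: $106,000; Greta: $106,000

Bilal takes one-third of $477,000 = $159,000. The remaining $318,000 passes to the descendants.
The descendants' portion ($318,000) is divided into 3 shares of $106,000: Quilla, Desmond, and Greta each take $106,000.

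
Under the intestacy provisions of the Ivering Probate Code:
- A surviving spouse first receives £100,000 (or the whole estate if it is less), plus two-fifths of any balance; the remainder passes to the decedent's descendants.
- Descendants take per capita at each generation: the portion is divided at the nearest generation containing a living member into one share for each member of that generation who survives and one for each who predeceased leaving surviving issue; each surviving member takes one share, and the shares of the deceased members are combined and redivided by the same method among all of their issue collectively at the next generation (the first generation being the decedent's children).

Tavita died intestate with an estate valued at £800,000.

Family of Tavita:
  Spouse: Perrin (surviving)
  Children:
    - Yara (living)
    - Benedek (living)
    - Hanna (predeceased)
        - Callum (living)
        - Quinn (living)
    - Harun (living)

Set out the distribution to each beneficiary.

Perrin: £380,000; Yara: £105,000; Benedek: £105,000; Callum: £52,500; Quinn: £52,500; Harun: £105,000

Perrin first takes £100,000, leaving a balance of £700,000. Perrin then takes two-fifths of the balance (£280,000), for a total of £380,000. The remaining £420,000 passes to the descendants.
The descendants' portion (£420,000) is divided at the children's generation into 4 shares of £105,000. Yara, Benedek, and Harun each take £105,000. The remaining share for the deceased Hanna (£105,000) is carried to the next generation.
That pool (£105,000) is divided at the grandchildren's generation equally among Callum and Quinn: £52,500 each.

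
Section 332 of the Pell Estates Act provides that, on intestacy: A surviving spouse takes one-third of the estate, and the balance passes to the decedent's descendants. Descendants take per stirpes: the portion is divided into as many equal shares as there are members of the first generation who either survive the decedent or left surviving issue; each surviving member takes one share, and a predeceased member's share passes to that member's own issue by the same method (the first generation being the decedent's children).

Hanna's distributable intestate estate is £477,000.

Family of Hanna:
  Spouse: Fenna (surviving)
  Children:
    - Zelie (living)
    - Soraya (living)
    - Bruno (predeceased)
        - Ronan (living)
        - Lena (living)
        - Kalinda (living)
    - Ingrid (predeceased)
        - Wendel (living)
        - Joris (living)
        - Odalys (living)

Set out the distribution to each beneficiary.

Fenna takes one-third of £477,000 = £159,000. The remaining £318,000 passes to the descendants.
The descendants' portion (£318,000) is divided into 4 shares of £79,500: Zelie and Soraya each take £79,500; Bruno's £79,500 share passes to Bruno's issue; Ingrid's £79,500 share passes to Ingrid's issue.
Bruno's share (£79,500) is divided into 3 shares of £26,500: Ronan, Lena, and Kalinda each take £26,500.
Ingrid's share (£79,500) is divided into 3 shares of £26,500: Wendel, Joris, and Odalys each take £26,500.

Fenna: £159,000; Zelie: £79,500; Soraya: £79,500; Ronan: £26,500; Lena: £26,500; Kalinda: £26,500; Wendel: £26,500; Joris: £26,500; Odalys: £26,500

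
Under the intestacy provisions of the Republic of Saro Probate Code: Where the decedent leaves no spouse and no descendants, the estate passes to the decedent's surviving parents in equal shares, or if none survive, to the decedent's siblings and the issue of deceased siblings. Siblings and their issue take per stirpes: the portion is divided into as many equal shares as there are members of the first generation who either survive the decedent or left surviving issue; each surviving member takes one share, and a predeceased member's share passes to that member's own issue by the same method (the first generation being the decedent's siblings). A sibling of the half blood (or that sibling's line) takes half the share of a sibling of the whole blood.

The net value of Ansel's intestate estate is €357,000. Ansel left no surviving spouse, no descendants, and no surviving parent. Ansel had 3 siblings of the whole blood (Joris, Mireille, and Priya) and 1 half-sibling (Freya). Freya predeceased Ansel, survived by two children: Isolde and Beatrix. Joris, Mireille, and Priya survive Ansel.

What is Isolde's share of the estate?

The entire €357,000 passes to the siblings and their issue.
Counting each half-blood sibling's line as half a unit, there are 7/2 units in €357,000, so one unit is €102,000. Whole-blood lines (Joris, Mireille, and Priya) take €102,000 each; half-blood lines (Freya) take €51,000 each.
Freya's share (€51,000) is divided into 2 shares of €25,500: Isolde and Beatrix each take €25,500.

Isolde receives €25,500.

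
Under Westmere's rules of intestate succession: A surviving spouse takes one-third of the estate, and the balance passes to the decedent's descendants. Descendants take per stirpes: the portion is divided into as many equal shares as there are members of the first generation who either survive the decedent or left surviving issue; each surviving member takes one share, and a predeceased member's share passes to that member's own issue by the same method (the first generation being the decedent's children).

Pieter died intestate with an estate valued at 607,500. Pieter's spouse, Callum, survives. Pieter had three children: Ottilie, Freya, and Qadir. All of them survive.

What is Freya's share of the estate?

Callum takes one-third of 607,500 = 202,500. The remaining 405,000 passes to the descendants.
The descendants' portion (405,000) is divided into 3 shares of 135,000: Ottilie, Freya, and Qadir each take 135,000.

Freya receives 135,000.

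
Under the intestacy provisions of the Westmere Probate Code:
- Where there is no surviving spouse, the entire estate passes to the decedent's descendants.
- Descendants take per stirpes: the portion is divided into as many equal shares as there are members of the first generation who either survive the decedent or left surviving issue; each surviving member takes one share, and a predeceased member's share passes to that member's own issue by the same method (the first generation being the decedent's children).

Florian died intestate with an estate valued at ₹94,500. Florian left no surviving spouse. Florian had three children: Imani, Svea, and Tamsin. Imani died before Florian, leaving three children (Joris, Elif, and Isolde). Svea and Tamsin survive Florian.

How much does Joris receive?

Joris receives ₹10,500.

The entire ₹94,500 passes to the descendants.
That amount (₹94,500) is divided into 3 shares of ₹31,500: Svea and Tamsin each take ₹31,500; Imani's ₹31,500 share passes to Imani's issue.
Imani's share (₹31,500) is divided into 3 shares of ₹10,500: Joris, Elif, and Isolde each take ₹10,500.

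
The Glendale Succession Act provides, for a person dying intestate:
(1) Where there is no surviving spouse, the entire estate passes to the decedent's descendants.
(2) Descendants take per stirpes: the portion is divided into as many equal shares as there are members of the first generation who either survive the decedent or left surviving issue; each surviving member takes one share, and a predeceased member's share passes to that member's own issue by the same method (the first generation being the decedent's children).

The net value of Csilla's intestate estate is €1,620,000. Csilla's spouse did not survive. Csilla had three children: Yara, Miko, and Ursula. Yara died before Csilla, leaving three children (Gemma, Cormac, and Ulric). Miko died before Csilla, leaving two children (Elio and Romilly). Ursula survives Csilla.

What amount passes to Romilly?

The entire €1,620,000 passes to the descendants.
That amount (€1,620,000) is divided into 3 shares of €540,000: Ursula takes €540,000; Yara's €540,000 share passes to Yara's issue; Miko's €540,000 share passes to Miko's issue.
Yara's share (€540,000) is divided into 3 shares of €180,000: Gemma, Cormac, and Ulric each take €180,000.
Miko's share (€540,000) is divided into 2 shares of €270,000: Elio and Romilly each take €270,000.

Romilly receives €270,000.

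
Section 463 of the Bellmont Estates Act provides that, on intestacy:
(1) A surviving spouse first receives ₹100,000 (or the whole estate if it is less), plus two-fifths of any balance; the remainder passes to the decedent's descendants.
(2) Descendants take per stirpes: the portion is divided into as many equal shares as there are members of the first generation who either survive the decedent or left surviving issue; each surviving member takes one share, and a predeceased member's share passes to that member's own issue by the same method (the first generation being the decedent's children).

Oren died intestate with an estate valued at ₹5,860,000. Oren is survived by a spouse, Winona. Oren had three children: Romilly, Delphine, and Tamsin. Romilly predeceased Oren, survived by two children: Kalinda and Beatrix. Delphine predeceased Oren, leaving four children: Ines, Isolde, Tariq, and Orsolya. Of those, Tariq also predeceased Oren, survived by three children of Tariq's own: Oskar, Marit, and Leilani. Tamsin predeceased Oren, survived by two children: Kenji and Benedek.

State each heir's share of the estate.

Winona first takes ₹100,000, leaving a balance of ₹5,760,000. Winona then takes two-fifths of the balance (₹2,304,000), for a total of ₹2,404,000. The remaining ₹3,456,000 passes to the descendants.
The descendants' portion (₹3,456,000) is divided into 3 shares of ₹1,152,000: Romilly's ₹1,152,000 share passes to Romilly's issue; Delphine's ₹1,152,000 share passes to Delphine's issue; Tamsin's ₹1,152,000 share passes to Tamsin's issue.
Romilly's share (₹1,152,000) is divided into 2 shares of ₹576,000: Kalinda and Beatrix each take ₹576,000.
Delphine's share (₹1,152,000) is divided into 4 shares of ₹288,000: Ines, Isolde, and Orsolya each take ₹288,000; Tariq's ₹288,000 share passes to Tariq's issue.
Tariq's share (₹288,000) is divided into 3 shares of ₹96,000: Oskar, Marit, and Leilani each take ₹96,000.
Tamsin's share (₹1,152,000) is divided into 2 shares of ₹576,000: Kenji and Benedek each take ₹576,000.

Winona: ₹2,404,000; Kalinda: ₹576,000; Beatrix: ₹576,000; Ines: ₹288,000; Isolde: ₹288,000; Oskar: ₹96,000; Marit: ₹96,000; Leilani: ₹96,000; Orsolya: ₹288,000; Kenji: ₹576,000; Benedek: ₹576,000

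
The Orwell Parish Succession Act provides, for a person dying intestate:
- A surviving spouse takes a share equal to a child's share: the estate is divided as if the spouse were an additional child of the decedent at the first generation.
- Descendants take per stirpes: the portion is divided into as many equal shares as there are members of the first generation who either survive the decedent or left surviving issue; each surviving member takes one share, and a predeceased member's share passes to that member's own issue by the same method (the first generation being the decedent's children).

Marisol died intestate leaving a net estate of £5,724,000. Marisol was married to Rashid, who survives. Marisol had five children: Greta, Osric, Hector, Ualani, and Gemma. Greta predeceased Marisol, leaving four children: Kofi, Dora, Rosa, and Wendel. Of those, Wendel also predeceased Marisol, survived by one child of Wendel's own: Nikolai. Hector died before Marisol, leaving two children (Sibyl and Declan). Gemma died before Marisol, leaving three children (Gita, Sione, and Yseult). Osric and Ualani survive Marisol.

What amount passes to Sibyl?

Sibyl receives £477,000.

The spouse counts as an additional share at the children's level, so there are 6 primary shares of £954,000. Rashid takes one such share (£954,000).
The children's combined portion (£4,770,000) is divided into 5 shares of £954,000: Osric and Ualani each take £954,000; Greta's £954,000 share passes to Greta's issue; Hector's £954,000 share passes to Hector's issue; Gemma's £954,000 share passes to Gemma's issue.
Greta's share (£954,000) is divided into 4 shares of £238,500: Kofi, Dora, and Rosa each take £238,500; Wendel's £238,500 share passes to Wendel's issue.
Wendel's share (£238,500) passes entirely to Nikolai.
Hector's share (£954,000) is divided into 2 shares of £477,000: Sibyl and Declan each take £477,000.
Gemma's share (£954,000) is divided into 3 shares of £318,000: Gita, Sione, and Yseult each take £318,000.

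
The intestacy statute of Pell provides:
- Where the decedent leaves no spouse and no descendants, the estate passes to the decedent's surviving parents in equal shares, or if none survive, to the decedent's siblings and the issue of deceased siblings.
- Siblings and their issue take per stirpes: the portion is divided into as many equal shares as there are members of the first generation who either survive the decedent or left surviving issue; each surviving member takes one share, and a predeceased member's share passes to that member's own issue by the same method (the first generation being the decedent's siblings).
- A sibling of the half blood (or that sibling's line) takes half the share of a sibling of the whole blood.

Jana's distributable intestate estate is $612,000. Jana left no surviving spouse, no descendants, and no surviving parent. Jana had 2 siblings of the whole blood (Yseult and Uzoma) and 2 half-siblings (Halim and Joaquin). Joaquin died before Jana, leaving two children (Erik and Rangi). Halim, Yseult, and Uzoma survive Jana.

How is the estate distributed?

Halim: $102,000; Erik: $51,000; Rangi: $51,000; Yseult: $204,000; Uzoma: $204,000

The entire $612,000 passes to the siblings and their issue.
Counting each half-blood sibling's line as half a unit, there are 3 units in $612,000, so one unit is $204,000. Whole-blood lines (Yseult and Uzoma) take $204,000 each; half-blood lines (Halim and Joaquin) take $102,000 each.
Joaquin's share ($102,000) is divided into 2 shares of $51,000: Erik and Rangi each take $51,000.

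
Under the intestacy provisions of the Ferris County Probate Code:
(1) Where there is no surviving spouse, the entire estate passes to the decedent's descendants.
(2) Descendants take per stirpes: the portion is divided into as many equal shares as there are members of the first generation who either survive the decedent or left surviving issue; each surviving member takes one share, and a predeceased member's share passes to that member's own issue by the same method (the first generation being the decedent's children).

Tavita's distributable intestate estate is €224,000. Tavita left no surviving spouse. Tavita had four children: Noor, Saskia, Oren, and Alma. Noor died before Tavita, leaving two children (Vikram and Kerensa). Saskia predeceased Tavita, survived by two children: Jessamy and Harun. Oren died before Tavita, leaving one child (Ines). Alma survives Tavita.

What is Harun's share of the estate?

The entire €224,000 passes to the descendants.
That amount (€224,000) is divided into 4 shares of €56,000: Alma takes €56,000; Noor's €56,000 share passes to Noor's issue; Saskia's €56,000 share passes to Saskia's issue; Oren's €56,000 share passes to Oren's issue.
Noor's share (€56,000) is divided into 2 shares of €28,000: Vikram and Kerensa each take €28,000.
Saskia's share (€56,000) is divided into 2 shares of €28,000: Jessamy and Harun each take €28,000.
Oren's share (€56,000) passes entirely to Ines.

Harun receives €28,000.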